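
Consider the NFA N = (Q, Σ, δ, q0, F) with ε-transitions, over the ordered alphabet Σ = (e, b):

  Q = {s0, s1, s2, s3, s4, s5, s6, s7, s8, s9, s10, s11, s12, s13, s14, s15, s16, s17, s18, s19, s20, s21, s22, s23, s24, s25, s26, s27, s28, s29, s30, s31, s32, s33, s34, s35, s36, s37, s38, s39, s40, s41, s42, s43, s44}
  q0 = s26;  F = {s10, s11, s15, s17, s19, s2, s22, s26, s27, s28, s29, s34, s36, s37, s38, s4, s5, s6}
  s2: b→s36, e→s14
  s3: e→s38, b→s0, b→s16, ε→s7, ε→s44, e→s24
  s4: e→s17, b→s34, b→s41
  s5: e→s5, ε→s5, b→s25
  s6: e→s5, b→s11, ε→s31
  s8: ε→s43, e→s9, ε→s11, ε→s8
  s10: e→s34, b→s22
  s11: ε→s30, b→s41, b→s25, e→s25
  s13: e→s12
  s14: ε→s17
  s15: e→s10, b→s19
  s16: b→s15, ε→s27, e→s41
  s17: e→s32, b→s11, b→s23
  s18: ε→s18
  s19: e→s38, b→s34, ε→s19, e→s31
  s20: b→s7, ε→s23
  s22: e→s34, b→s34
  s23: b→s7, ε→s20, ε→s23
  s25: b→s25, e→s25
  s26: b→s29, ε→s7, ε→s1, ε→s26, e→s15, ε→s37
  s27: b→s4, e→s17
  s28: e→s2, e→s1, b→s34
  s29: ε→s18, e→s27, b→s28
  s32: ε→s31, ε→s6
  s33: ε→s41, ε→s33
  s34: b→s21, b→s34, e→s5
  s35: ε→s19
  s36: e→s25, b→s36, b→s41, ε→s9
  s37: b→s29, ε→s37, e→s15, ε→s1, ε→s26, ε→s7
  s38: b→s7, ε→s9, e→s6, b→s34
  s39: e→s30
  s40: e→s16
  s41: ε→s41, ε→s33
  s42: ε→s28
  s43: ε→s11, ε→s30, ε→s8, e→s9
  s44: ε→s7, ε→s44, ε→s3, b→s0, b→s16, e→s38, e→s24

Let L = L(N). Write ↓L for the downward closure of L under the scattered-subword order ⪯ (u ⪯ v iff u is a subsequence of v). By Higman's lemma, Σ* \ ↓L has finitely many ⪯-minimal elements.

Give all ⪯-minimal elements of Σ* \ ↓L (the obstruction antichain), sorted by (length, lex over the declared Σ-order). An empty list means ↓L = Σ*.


|Q|=45, |F|=18, |δ|=103 (40 ε).
min D↑ (18 st, q0=0, F={17}): 0:e→1,b→2 1:e→3,b→4 2:e→5,b→6 3:e→7,b→8 4:e→9,b→7 5:e→10,b→11 6:e→12,b→7 7:e→13,b→7 8:e→7,b→7 9:e→14,b→7 10:e→14,b→15 11:e→10,b→7 12:e→10,b→16 13:e→13,b→17 14:e→13,b→15 15:e→17,b→17 16:e→17,b→16 17:e→17,b→17.
'eeeeb': |S_i|=[32, 27, 20, 11, 2, 1] end={s25} — reject; 5/5 del acc.
'ebbeb': N↓-sim [32, 27, 21, 13, 2, 1] end={s25} ∉↓L; 5/5 deletions ∈↓L.
'beebe': N↓-sim [32, 28, 23, 14, 8, 1] end={s25} rej; 5/5 deletions ∈↓L.
'beebb': |S_i|=[32, 28, 23, 14, 8, 4] end={s25,s33,s41,s7} — reject; 5/5 del acc.
'bbebe': N↓-sim [32, 28, 22, 18, 10, 1] end={s25} ∉↓L; 5/5 single-dels accept.
'bbbeb': |S_i|=[32, 28, 22, 13, 2, 1] end={s25} — reject; 5/5 single-dels accept.
6 minimals (antichain).

Antichain: [eeeeb, ebbeb, beebe, beebb, bbebe, bbbeb].


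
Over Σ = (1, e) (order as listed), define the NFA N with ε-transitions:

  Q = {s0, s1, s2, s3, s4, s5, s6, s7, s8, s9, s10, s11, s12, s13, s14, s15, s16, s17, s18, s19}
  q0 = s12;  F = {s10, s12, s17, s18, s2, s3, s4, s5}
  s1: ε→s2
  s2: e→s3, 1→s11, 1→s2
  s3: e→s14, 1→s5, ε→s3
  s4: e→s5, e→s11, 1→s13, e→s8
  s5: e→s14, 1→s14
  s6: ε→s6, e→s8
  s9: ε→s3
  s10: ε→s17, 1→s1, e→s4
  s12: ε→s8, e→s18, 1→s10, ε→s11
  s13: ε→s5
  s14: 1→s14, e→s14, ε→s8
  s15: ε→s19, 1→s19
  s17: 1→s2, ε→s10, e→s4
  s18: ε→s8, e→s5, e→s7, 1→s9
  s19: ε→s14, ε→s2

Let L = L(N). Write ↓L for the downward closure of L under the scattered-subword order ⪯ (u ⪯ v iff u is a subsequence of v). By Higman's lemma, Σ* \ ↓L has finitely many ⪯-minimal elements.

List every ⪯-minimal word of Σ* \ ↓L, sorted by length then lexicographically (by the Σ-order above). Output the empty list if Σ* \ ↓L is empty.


|Q|=20, |F|=8, |δ|=38 (14 ε).
min D↑ (8 st, q0=0, F={7}): 0:1→1,e→2 1:1→3,e→4 2:1→5,e→6 3:1→3,e→5 4:1→6,e→6 5:1→6,e→7 6:1→7,e→7 7:1→7,e→7 (ε-aug+det+¬).
'e1e': run [15, 10, 6, 2] end={s14,s8} rej; 3/3 single-dels accept.
'ee1': N↓-sim [15, 10, 5, 2] end={s14,s8} ∉↓L; 3/3 del acc.
'eee': run [15, 10, 5, 2] end={s14,s8} rej; 3/3 deletions ∈↓L.
'11ee': |S_i|=[15, 12, 8, 4, 2] end={s14,s8} — reject; 4/4 del acc.
'1e11': N↓-sim [15, 12, 7, 4, 2] end={s14,s8} ∉↓L; 4/4 del acc.
'e111': N↓-sim [15, 10, 6, 3, 2] end={s14,s8} rej; 4/4 del acc.
6 minimals (antichain).

Antichain: [e1e, ee1, eee, 11ee, 1e11, e111].


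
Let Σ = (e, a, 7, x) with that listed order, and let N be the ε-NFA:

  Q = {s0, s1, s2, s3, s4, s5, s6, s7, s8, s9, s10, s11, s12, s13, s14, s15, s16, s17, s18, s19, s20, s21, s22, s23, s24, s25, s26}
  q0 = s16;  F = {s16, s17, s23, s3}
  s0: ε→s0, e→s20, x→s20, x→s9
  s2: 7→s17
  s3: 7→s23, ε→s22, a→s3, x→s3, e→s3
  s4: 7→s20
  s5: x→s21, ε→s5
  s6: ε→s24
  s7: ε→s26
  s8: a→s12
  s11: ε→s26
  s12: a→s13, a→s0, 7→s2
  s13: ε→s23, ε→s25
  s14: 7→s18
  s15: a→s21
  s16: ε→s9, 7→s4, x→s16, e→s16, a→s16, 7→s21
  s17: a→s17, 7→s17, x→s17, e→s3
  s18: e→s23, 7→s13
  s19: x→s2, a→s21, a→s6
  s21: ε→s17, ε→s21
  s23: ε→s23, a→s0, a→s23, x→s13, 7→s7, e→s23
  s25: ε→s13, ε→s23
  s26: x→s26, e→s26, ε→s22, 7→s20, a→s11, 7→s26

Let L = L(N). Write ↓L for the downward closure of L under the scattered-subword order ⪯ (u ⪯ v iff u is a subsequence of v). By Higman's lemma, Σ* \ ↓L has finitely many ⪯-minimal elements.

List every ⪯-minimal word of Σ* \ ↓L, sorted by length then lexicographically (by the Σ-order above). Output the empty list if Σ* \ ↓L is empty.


|Q|=27, |F|=4, |δ|=55 (15 ε).
min D↑ (5 st, q0=0, F={4}): 0:e→0,a→0,7→1,x→0 1:e→2,a→1,7→1,x→1 2:e→2,a→2,7→3,x→2 3:e→3,a→3,7→4,x→3 4:e→4,a→4,7→4,x→4 (ε-aug+det+¬).
'7e77': |S_i|=[15, 14, 11, 10, 5] end={s11,s20,s22,s26,s7} rej; 4/4 single-dels accept.
1 words, ⪯-incomp.

Antichain: [7e77].


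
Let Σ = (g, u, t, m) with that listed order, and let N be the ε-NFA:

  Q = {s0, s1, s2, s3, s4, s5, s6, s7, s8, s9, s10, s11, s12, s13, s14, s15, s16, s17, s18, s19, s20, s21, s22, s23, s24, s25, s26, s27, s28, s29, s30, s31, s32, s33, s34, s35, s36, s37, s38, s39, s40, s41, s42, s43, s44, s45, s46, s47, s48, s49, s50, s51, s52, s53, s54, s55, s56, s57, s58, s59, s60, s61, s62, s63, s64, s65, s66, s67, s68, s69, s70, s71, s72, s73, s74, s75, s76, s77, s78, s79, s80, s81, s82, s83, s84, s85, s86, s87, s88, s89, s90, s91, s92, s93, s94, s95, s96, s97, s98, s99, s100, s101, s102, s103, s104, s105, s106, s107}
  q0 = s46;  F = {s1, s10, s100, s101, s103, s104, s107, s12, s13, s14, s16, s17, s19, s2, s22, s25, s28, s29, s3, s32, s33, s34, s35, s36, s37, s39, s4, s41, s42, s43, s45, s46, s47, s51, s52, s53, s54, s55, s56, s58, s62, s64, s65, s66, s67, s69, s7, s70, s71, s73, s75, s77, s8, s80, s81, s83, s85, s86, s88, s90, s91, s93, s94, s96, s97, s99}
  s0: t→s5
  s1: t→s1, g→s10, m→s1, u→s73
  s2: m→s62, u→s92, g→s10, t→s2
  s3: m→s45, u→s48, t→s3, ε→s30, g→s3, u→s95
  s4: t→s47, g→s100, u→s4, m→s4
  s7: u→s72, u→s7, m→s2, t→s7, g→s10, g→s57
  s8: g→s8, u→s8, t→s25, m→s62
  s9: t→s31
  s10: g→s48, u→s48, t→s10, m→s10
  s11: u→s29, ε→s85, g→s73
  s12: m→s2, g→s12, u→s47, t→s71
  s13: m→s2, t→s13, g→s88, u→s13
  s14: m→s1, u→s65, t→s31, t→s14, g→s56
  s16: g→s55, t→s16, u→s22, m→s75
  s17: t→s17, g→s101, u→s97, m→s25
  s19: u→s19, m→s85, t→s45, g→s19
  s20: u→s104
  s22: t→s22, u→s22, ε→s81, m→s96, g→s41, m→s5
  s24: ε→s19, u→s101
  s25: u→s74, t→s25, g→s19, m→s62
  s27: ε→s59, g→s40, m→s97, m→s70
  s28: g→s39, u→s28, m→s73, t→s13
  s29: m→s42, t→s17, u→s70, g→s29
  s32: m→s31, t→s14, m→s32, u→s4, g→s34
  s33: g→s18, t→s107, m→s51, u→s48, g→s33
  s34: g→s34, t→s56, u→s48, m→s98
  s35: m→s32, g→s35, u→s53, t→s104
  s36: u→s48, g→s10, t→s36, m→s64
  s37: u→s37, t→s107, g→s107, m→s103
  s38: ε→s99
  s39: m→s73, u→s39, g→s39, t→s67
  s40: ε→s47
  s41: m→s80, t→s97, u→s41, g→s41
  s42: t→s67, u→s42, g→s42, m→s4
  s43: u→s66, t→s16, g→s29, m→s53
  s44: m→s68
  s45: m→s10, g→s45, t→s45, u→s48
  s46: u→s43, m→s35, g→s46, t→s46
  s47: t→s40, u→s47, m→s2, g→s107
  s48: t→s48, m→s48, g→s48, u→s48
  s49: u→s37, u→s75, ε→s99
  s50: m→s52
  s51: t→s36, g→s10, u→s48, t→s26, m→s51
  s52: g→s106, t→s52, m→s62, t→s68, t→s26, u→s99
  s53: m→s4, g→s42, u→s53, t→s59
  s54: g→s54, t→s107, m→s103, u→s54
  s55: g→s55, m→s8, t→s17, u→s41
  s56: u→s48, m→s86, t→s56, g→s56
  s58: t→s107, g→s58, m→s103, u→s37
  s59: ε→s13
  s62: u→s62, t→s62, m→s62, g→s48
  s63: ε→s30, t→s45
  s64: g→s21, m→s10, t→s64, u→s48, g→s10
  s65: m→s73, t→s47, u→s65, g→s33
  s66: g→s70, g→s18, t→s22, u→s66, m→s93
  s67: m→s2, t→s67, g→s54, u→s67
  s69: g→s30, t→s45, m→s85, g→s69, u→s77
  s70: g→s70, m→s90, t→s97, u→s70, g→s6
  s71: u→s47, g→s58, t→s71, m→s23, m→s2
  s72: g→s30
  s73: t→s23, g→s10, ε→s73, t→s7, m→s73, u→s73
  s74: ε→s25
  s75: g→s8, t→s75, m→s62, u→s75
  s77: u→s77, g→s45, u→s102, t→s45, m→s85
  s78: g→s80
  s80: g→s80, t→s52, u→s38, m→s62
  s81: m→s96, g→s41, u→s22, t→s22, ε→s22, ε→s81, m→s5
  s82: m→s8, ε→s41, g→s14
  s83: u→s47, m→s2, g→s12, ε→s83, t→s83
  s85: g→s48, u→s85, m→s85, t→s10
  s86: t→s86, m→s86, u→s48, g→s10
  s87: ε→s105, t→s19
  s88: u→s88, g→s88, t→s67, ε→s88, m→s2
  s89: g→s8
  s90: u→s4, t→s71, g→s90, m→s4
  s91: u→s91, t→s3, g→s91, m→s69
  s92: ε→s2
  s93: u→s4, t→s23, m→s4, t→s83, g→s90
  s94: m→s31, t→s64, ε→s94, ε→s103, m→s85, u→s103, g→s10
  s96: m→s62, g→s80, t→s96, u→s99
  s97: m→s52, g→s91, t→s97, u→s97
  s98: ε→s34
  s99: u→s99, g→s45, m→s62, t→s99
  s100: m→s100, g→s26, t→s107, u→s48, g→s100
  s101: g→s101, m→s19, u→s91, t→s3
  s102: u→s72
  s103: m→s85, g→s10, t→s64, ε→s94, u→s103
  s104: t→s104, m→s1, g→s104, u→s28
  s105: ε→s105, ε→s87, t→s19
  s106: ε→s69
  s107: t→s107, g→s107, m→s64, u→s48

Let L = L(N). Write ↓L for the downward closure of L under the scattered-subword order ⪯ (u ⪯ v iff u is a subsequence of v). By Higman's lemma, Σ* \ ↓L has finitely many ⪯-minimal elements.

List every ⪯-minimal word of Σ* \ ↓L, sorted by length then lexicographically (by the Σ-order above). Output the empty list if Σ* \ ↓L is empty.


|Q|=108, |F|=66, |δ|=337 (26 ε).
min D↑ (65 st, q0=0, F={39}): 0:g→0,u→1,t→0,m→2 1:g→3,u→4,t→5,m→6 2:g→2,u→6,t→7,m→8 3:g→3,u→9,t→10,m→11 4:g→9,u→4,t→12,m→13 5:g→14,u→12,t→5,m→15 6:g→11,u→6,t→16,m→17 7:g→7,u→18,t→7,m→19 8:g→20,u→17,t→21,m→8 9:g→9,u→9,t→22,m→23 10:g→24,u→22,t→10,m→25 11:g→11,u→11,t→26,m→17 12:g→27,u→12,t→12,m→28 13:g→23,u→17,t→29,m→17 14:g→14,u→27,t→10,m→30 15:g→30,u→15,t→15,m→31 16:g→32,u→16,t→16,m→33 17:g→34,u→17,t→35,m→17 18:g→36,u→18,t→16,m→37 19:g→38,u→37,t→19,m→19 20:g→20,u→39,t→40,m→20 21:g→40,u→41,t→21,m→19 22:g→42,u→22,t→22,m→43 23:g→23,u→17,t→44,m→17 24:g→24,u→42,t→45,m→46 25:g→46,u→25,t→25,m→31 26:g→47,u→26,t→26,m→33 27:g→27,u→27,t→22,m→48 28:g→48,u→49,t→28,m→31 29:g→50,u→35,t→29,m→33 30:g→30,u→30,t→25,m→31 31:g→39,u→31,t→31,m→31 32:g→32,u→32,t→26,m→33 33:g→38,u→33,t→33,m→31 34:g→34,u→39,t→51,m→34 35:g→51,u→35,t→35,m→33 36:g→36,u→36,t→26,m→37 37:g→38,u→37,t→52,m→37 38:g→39,u→39,t→38,m→38 39:g→39,u→39,t→39,m→39 40:g→40,u→39,t→40,m→53 41:g→54,u→41,t→35,m→37 42:g→42,u→42,t→45,m→55 43:g→55,u→49,t→43,m→31 44:g→56,u→35,t→44,m→33 45:g→45,u→39,t→45,m→57 46:g→46,u→46,t→57,m→58 47:g→47,u→47,t→51,m→59 48:g→48,u→49,t→43,m→31 49:g→57,u→49,t→49,m→31 50:g→50,u→35,t→44,m→33 51:g→51,u→39,t→51,m→60 52:g→38,u→52,t→52,m→33 53:g→38,u→39,t→53,m→53 54:g→54,u→39,t→51,m→61 55:g→55,u→62,t→57,m→58 56:g→56,u→63,t→51,m→59 57:g→57,u→39,t→57,m→38 58:g→39,u→58,t→38,m→58 59:g→38,u→59,t→60,m→58 60:g→38,u→39,t→60,m→38 61:g→38,u→39,t→64,m→61 62:g→57,u→62,t→57,m→58 63:g→51,u→63,t→51,m→59 64:g→38,u→39,t→64,m→60 (ε-aug+det+¬).
'mmgu': N↓-sim [87, 70, 35, 17, 1] end={s48} ∉↓L; 4/4 deletions ∈↓L.
'utmmg': run [87, 77, 59, 32, 5, 1] end={s48} rej; 5/5 single-dels accept.
'mtmgg': N↓-sim [87, 70, 59, 22, 5, 1] end={s48} ∉↓L; 5/5 del acc.
'ugtgtu': N↓-sim [87, 77, 62, 43, 25, 9, 2] end={s48,s95} — reject; 6/6 del acc.
'uumugu': N↓-sim [87, 77, 71, 44, 29, 10, 1] end={s48} rej; 6/6 deletions ∈↓L.
5 obstructions.

min(Σ*\↓L) = [mmgu, utmmg, mtmgg, ugtgtu, uumugu].


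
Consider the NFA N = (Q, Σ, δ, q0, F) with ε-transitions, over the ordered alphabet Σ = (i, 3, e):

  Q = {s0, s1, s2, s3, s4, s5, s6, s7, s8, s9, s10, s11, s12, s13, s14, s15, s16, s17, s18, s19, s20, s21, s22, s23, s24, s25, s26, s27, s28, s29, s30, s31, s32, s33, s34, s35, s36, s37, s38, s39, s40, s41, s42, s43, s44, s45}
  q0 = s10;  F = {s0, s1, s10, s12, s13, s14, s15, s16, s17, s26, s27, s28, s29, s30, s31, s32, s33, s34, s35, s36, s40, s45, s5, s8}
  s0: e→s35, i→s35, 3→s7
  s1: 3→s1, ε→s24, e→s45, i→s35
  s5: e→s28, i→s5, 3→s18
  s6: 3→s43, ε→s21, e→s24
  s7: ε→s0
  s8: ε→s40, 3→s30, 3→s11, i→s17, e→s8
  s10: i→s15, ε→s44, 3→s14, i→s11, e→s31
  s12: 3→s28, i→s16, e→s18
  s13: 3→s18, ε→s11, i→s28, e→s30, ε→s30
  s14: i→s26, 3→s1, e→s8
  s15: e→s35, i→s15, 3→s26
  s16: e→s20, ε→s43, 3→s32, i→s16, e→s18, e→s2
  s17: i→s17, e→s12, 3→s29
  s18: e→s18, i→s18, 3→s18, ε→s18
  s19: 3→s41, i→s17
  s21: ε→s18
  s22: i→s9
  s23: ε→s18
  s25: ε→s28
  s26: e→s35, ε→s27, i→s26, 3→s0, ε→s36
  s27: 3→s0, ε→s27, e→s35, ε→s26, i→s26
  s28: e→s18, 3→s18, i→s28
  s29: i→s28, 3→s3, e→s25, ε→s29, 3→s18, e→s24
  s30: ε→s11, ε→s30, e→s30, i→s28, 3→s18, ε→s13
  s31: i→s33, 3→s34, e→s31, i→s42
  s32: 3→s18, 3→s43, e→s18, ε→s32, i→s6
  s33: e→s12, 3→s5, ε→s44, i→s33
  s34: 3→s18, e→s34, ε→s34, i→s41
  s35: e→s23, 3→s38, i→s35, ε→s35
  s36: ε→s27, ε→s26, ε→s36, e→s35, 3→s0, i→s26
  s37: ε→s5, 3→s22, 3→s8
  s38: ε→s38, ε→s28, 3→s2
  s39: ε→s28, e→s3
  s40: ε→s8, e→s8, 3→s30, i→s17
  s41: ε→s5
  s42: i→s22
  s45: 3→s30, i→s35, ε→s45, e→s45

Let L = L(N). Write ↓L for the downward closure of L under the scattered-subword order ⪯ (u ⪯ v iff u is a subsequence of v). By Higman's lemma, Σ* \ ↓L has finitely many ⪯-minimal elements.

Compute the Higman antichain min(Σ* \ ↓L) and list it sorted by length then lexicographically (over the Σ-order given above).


|Q|=46, |F|=24, |δ|=127 (34 ε).
min D↑ (21 st, q0=0, F={12}): 0:i→1,3→2,e→3 1:i→1,3→4,e→5 2:i→4,3→6,e→7 3:i→8,3→9,e→3 4:i→4,3→10,e→5 5:i→5,3→11,e→12 6:i→5,3→6,e→13 7:i→14,3→15,e→7 8:i→8,3→16,e→17 9:i→16,3→12,e→9 10:i→5,3→10,e→5 11:i→11,3→12,e→12 12:i→12,3→12,e→12 13:i→5,3→15,e→13 14:i→14,3→18,e→17 15:i→11,3→12,e→15 16:i→16,3→12,e→11 17:i→19,3→11,e→12 18:i→11,3→12,e→11 19:i→19,3→20,e→12 20:i→12,3→12,e→12 (ε-aug+det+¬).
'iee': N↓-sim [42, 32, 15, 5] end={s18,s2,s20,s23,s24} rej; 3/3 single-dels accept.
'e33': |S_i|=[42, 33, 18, 4] end={s18,s2,s3,s43} ∉↓L; 3/3 deletions ∈↓L.
'33ie': run [42, 34, 21, 10, 3] end={s18,s23,s24} ∉↓L; 4/4 deletions ∈↓L.
'33i33': |S_i|=[42, 34, 21, 10, 5, 2] end={s18,s2} — reject; 5/5 del acc.
'eiei3i': |S_i|=[42, 33, 25, 13, 10, 6, 5] end={s18,s21,s24,s43,s6} — reject; 6/6 single-dels accept.
5 words, ⪯-incomp.

min(Σ*\↓L) = [iee, e33, 33ie, 33i33, eiei3i].


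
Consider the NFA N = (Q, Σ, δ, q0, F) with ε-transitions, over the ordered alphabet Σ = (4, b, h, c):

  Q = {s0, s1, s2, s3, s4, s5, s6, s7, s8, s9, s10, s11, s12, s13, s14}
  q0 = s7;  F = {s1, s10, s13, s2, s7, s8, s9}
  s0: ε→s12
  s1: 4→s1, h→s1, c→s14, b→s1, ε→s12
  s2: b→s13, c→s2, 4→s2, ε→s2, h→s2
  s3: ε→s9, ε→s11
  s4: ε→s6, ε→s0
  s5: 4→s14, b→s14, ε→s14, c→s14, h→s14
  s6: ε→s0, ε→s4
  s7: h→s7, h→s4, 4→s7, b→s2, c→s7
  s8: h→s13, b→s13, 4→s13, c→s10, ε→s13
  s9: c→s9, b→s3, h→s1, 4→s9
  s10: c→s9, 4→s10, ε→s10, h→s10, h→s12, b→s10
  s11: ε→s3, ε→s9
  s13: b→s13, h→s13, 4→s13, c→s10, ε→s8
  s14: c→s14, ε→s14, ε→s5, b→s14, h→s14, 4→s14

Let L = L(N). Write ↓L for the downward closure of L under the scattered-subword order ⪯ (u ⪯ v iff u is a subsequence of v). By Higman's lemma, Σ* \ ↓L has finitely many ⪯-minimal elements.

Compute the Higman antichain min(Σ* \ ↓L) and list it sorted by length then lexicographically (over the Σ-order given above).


Antichain: [bbcchc].

|Q|=15, |F|=7, |δ|=55 (17 ε).
min D↑ (7 st, q0=0, F={6}): 0:4→0,b→1,h→0,c→0 1:4→1,b→2,h→1,c→1 2:4→2,b→2,h→2,c→3 3:4→3,b→3,h→3,c→4 4:4→4,b→4,h→5,c→4 5:4→5,b→5,h→5,c→6 6:4→6,b→6,h→6,c→6.
'bbcchc': N↓-sim [15, 11, 10, 8, 7, 4, 2] end={s14,s5} — reject; 6/6 deletions ∈↓L.
1 obstructions.


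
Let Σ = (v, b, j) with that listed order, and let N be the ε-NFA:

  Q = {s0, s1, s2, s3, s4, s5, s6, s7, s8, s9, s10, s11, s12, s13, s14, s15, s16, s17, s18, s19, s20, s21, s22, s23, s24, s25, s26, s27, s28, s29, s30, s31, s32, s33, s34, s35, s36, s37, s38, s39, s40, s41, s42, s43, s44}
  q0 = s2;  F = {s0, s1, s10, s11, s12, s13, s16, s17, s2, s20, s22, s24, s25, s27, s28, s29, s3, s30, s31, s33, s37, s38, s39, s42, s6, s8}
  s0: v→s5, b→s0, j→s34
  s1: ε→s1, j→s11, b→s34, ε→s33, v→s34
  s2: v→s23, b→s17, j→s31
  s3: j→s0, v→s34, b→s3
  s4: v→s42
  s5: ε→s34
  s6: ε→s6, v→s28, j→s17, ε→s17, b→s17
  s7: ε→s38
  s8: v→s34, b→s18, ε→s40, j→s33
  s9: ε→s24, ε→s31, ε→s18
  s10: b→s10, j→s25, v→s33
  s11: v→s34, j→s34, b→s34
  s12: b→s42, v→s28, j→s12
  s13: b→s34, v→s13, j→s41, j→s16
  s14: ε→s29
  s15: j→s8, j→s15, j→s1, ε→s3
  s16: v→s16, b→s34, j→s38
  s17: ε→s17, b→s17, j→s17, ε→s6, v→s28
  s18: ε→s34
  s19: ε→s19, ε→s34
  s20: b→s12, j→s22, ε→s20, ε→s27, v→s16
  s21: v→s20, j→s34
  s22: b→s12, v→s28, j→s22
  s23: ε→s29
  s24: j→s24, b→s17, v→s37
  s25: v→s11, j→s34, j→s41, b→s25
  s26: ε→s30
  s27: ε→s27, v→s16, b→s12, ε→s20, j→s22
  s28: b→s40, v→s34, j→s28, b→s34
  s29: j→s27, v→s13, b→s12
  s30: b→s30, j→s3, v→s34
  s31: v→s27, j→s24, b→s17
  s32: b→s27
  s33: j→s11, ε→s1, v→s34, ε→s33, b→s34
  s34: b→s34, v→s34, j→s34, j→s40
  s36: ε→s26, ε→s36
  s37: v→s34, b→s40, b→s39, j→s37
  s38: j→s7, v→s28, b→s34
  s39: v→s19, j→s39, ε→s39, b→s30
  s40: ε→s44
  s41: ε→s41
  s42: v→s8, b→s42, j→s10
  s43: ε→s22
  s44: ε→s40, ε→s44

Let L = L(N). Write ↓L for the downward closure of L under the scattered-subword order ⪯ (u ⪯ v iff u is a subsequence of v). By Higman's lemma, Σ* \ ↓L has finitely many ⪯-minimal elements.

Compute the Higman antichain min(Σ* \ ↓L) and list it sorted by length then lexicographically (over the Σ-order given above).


|Q|=45, |F|=26, |δ|=126 (33 ε).
min D↑ (24 st, q0=0, F={9}): 0:v→1,b→2,j→3 1:v→4,b→5,j→6 2:v→7,b→2,j→2 3:v→6,b→2,j→8 4:v→4,b→9,j→10 5:v→7,b→11,j→5 6:v→10,b→5,j→12 7:v→9,b→9,j→7 8:v→13,b→2,j→8 9:v→9,b→9,j→9 10:v→10,b→9,j→14 11:v→15,b→11,j→16 12:v→7,b→5,j→12 13:v→9,b→17,j→13 14:v→7,b→9,j→14 15:v→9,b→9,j→18 16:v→18,b→16,j→19 17:v→9,b→20,j→17 18:v→9,b→9,j→21 19:v→21,b→19,j→9 20:v→9,b→20,j→22 21:v→9,b→9,j→9 22:v→9,b→22,j→23 23:v→9,b→23,j→9 [Hopcroft].
'vvb': N↓-sim [35, 30, 16, 4] end={s18,s34,s40,s44} — reject; 3/3 deletions ∈↓L.
'bvv': run [35, 22, 11, 3] end={s34,s40,s44} — reject; 3/3 del acc.
'bvb': N↓-sim [35, 22, 11, 4] end={s18,s34,s40,s44} rej; 3/3 deletions ∈↓L.
'jjvv': N↓-sim [35, 31, 27, 16, 5] end={s19,s34,s40,s44,s5} — reject; 4/4 single-dels accept.
'vbbjjj': N↓-sim [35, 30, 20, 16, 12, 8, 4] end={s34,s40,s41,s44} rej; 6/6 del acc.
5 minimals (antichain).

min(Σ*\↓L) = [vvb, bvv, bvb, jjvv, vbbjjj].


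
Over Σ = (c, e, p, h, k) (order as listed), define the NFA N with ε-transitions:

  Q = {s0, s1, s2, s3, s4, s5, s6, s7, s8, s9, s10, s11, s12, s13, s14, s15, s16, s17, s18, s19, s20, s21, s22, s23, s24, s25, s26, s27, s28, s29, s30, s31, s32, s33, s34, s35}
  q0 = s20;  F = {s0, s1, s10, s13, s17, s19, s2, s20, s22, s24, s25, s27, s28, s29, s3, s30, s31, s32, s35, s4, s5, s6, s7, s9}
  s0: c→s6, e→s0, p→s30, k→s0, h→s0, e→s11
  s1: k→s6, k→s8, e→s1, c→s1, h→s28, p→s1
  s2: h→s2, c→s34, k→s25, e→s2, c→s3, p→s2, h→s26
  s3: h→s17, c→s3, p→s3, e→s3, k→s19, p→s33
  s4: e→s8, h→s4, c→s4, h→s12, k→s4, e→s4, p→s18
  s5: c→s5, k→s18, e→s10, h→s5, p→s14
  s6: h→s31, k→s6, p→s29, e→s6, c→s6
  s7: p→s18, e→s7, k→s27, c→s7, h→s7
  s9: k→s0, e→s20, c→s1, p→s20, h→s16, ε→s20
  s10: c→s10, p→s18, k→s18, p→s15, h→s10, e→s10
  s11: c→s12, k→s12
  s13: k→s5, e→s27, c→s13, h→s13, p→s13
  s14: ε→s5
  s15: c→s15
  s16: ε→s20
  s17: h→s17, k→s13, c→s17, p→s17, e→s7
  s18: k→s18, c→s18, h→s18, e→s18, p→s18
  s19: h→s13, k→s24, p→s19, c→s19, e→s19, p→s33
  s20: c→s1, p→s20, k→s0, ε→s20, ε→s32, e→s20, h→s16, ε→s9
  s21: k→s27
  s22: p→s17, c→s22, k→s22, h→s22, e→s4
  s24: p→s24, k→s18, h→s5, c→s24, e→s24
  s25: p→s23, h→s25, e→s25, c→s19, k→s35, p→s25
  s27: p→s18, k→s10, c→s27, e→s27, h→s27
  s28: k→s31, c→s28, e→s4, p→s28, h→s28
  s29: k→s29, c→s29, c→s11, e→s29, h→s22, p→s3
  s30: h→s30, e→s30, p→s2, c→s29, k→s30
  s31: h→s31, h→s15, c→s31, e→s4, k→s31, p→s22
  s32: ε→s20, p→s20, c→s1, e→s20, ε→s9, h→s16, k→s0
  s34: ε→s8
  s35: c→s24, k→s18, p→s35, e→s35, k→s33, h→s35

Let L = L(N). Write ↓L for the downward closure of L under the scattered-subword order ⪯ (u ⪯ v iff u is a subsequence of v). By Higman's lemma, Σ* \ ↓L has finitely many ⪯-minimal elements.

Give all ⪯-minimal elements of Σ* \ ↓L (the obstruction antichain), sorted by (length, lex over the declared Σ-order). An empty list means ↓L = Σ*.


|Q|=36, |F|=24, |δ|=151 (9 ε).
min D↑ (23 st, q0=0, F={10}): 0:c→1,e→0,p→0,h→0,k→2 1:c→1,e→1,p→1,h→3,k→4 2:c→4,e→2,p→5,h→2,k→2 3:c→3,e→6,p→3,h→3,k→7 4:c→4,e→4,p→8,h→7,k→4 5:c→8,e→5,p→9,h→5,k→5 6:c→6,e→6,p→10,h→6,k→6 7:c→7,e→6,p→11,h→7,k→7 8:c→8,e→8,p→12,h→11,k→8 9:c→12,e→9,p→9,h→9,k→13 10:c→10,e→10,p→10,h→10,k→10 11:c→11,e→6,p→14,h→11,k→11 12:c→12,e→12,p→12,h→14,k→15 13:c→15,e→13,p→13,h→13,k→16 14:c→14,e→17,p→14,h→14,k→18 15:c→15,e→15,p→15,h→18,k→19 16:c→19,e→16,p→16,h→16,k→10 17:c→17,e→17,p→10,h→17,k→20 18:c→18,e→20,p→18,h→18,k→21 19:c→19,e→19,p→19,h→21,k→10 20:c→20,e→20,p→10,h→20,k→22 21:c→21,e→22,p→21,h→21,k→10 22:c→22,e→22,p→10,h→22,k→10 [Hopcroft].
'chep': |S_i|=[35, 24, 15, 8, 2] end={s15,s18} — reject; 4/4 deletions ∈↓L.
'kppkkk': N↓-sim [35, 29, 26, 20, 13, 8, 2] end={s18,s33} ∉↓L; 6/6 deletions ∈↓L.
2 words, ⪯-incomp.

Antichain: [chep, kppkkk].


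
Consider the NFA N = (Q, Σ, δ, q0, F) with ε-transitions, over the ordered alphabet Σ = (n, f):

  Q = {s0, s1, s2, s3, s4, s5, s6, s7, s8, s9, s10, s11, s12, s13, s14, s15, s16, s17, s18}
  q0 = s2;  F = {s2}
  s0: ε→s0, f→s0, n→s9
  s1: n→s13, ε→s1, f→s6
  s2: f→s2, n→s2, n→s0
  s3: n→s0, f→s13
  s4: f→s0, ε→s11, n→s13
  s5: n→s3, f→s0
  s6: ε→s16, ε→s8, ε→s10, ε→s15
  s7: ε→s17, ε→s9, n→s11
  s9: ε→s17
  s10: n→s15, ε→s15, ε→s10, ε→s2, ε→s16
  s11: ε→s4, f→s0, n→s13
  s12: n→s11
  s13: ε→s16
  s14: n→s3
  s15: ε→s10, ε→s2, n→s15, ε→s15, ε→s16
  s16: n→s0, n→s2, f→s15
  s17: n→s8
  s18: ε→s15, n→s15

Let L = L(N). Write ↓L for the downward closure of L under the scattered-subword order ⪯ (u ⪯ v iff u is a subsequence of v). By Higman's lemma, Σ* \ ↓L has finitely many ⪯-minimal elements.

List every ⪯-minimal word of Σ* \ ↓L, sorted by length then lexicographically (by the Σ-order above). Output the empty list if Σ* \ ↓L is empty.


min(Σ*\↓L) = [].

|Q|=19, |F|=1, |δ|=46 (21 ε).
min D↑ (1 st, q0=0, F={}): 0:n→0,f→0.
L(D↑) = ∅ ⇒ ↓L = Σ*.


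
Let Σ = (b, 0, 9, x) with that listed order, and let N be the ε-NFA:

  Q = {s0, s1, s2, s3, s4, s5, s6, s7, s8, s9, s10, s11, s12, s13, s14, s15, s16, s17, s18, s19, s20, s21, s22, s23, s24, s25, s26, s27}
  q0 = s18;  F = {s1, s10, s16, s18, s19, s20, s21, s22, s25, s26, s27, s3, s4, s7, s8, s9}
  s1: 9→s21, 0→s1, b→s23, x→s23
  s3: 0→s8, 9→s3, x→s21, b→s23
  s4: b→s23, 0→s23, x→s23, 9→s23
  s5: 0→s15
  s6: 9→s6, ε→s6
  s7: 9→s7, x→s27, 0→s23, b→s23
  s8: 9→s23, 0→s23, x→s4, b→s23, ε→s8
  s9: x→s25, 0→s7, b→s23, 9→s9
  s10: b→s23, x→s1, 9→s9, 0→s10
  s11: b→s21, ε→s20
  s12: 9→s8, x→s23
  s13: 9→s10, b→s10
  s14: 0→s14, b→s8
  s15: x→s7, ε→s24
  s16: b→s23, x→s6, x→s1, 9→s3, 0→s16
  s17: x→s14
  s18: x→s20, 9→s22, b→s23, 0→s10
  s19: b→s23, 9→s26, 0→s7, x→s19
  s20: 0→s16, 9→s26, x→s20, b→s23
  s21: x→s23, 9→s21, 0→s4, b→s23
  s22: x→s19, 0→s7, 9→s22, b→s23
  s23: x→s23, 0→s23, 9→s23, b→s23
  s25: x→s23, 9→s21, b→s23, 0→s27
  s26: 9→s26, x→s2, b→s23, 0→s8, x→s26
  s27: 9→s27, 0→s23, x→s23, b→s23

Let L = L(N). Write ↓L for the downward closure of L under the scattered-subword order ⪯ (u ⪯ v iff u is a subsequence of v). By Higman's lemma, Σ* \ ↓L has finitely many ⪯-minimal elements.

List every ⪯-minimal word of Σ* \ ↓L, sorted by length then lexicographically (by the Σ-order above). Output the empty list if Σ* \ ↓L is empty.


A = [b, 0xx, 900, x909].

|Q|=28, |F|=16, |δ|=85 (4 ε).
min D↑ (17 st, q0=0, F={1}): 0:b→1,0→2,9→3,x→4 1:b→1,0→1,9→1,x→1 2:b→1,0→2,9→5,x→6 3:b→1,0→7,9→3,x→8 4:b→1,0→9,9→10,x→4 5:b→1,0→7,9→5,x→11 6:b→1,0→6,9→12,x→1 7:b→1,0→1,9→7,x→13 8:b→1,0→7,9→10,x→8 9:b→1,0→9,9→14,x→6 10:b→1,0→15,9→10,x→10 11:b→1,0→13,9→12,x→1 12:b→1,0→16,9→12,x→1 13:b→1,0→1,9→13,x→1 14:b→1,0→15,9→14,x→12 15:b→1,0→1,9→1,x→16 16:b→1,0→1,9→1,x→1 (ε-aug+det+¬).
'b': |S_i|=[19, 1] end={s23} rej; 1/1 deletions ∈↓L.
'0xx': |S_i|=[19, 13, 7, 1] end={s23} ∉↓L; 3/3 deletions ∈↓L.
'900': N↓-sim [19, 14, 5, 1] end={s23} ∉↓L; 3/3 del acc.
'x909': |S_i|=[19, 15, 10, 3, 1] end={s23} ∉↓L; 4/4 single-dels accept.
4 minimals (antichain).


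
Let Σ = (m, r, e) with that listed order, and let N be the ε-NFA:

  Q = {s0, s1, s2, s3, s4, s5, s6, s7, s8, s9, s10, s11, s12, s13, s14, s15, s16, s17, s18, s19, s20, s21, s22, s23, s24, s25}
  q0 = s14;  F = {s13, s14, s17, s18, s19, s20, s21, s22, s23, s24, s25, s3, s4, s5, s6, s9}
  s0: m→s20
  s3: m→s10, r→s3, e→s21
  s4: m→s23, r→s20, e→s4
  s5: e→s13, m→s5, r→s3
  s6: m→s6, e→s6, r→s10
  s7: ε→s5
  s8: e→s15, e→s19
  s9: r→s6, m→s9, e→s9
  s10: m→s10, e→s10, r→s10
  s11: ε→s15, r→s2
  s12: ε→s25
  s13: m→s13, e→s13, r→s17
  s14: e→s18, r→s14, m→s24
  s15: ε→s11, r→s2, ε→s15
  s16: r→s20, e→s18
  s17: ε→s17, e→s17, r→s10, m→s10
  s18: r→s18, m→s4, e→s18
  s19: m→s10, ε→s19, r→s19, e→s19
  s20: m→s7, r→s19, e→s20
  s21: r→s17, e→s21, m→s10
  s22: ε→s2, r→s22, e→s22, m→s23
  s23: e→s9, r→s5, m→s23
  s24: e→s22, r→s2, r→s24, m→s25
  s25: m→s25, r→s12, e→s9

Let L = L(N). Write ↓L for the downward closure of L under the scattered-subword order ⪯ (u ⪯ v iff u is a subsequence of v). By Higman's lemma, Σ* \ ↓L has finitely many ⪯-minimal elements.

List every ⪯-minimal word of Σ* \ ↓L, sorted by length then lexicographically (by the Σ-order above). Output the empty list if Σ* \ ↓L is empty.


|Q|=26, |F|=16, |δ|=67 (8 ε).
min D↑ (17 st, q0=0, F={12}): 0:m→1,r→0,e→2 1:m→3,r→1,e→4 2:m→5,r→2,e→2 3:m→3,r→3,e→6 4:m→7,r→4,e→4 5:m→7,r→8,e→5 6:m→6,r→9,e→6 7:m→7,r→10,e→6 8:m→10,r→11,e→8 9:m→9,r→12,e→9 10:m→10,r→13,e→14 11:m→12,r→11,e→11 12:m→12,r→12,e→12 13:m→12,r→13,e→15 14:m→14,r→16,e→14 15:m→12,r→16,e→15 16:m→12,r→12,e→16.
'mmerr': run [20, 18, 12, 6, 3, 1] end={s10} ∉↓L; 5/5 deletions ∈↓L.
'emrrm': N↓-sim [20, 16, 13, 10, 5, 1] end={s10} ∉↓L; 5/5 del acc.
2 minimals (antichain).

A = [mmerr, emrrm].


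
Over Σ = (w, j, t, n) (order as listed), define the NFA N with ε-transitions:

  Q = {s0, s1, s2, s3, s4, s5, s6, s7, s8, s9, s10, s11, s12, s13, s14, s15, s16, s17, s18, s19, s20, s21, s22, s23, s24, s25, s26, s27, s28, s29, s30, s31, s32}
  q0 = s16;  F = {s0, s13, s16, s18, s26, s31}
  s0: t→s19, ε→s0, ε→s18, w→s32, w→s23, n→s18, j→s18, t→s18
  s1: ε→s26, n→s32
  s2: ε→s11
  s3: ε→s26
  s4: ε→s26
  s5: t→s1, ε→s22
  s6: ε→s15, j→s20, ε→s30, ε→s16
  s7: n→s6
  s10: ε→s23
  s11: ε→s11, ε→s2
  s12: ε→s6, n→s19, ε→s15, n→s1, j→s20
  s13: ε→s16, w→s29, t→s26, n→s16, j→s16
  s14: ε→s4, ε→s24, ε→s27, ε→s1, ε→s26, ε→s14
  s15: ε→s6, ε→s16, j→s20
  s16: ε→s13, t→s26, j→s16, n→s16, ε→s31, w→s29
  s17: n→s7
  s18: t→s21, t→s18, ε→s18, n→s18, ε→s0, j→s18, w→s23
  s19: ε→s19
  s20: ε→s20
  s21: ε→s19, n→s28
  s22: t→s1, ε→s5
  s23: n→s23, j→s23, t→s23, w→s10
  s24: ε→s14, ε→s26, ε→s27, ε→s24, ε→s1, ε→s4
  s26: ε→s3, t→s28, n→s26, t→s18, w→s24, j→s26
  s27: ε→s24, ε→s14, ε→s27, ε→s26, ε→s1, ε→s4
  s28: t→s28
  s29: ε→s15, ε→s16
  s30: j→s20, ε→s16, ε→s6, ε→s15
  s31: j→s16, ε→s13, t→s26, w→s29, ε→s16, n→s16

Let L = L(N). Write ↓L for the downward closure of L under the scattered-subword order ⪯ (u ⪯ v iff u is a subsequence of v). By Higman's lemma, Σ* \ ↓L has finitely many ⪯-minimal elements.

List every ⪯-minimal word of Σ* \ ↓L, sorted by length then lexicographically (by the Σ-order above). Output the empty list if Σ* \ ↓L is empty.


|Q|=33, |F|=6, |δ|=97 (52 ε).
min D↑ (4 st, q0=0, F={3}): 0:w→0,j→0,t→1,n→0 1:w→1,j→1,t→2,n→1 2:w→3,j→2,t→2,n→2 3:w→3,j→3,t→3,n→3.
'ttw': |S_i|=[23, 15, 8, 3] end={s10,s23,s32} rej; 3/3 del acc.
1 obstructions.

Antichain: [ttw].


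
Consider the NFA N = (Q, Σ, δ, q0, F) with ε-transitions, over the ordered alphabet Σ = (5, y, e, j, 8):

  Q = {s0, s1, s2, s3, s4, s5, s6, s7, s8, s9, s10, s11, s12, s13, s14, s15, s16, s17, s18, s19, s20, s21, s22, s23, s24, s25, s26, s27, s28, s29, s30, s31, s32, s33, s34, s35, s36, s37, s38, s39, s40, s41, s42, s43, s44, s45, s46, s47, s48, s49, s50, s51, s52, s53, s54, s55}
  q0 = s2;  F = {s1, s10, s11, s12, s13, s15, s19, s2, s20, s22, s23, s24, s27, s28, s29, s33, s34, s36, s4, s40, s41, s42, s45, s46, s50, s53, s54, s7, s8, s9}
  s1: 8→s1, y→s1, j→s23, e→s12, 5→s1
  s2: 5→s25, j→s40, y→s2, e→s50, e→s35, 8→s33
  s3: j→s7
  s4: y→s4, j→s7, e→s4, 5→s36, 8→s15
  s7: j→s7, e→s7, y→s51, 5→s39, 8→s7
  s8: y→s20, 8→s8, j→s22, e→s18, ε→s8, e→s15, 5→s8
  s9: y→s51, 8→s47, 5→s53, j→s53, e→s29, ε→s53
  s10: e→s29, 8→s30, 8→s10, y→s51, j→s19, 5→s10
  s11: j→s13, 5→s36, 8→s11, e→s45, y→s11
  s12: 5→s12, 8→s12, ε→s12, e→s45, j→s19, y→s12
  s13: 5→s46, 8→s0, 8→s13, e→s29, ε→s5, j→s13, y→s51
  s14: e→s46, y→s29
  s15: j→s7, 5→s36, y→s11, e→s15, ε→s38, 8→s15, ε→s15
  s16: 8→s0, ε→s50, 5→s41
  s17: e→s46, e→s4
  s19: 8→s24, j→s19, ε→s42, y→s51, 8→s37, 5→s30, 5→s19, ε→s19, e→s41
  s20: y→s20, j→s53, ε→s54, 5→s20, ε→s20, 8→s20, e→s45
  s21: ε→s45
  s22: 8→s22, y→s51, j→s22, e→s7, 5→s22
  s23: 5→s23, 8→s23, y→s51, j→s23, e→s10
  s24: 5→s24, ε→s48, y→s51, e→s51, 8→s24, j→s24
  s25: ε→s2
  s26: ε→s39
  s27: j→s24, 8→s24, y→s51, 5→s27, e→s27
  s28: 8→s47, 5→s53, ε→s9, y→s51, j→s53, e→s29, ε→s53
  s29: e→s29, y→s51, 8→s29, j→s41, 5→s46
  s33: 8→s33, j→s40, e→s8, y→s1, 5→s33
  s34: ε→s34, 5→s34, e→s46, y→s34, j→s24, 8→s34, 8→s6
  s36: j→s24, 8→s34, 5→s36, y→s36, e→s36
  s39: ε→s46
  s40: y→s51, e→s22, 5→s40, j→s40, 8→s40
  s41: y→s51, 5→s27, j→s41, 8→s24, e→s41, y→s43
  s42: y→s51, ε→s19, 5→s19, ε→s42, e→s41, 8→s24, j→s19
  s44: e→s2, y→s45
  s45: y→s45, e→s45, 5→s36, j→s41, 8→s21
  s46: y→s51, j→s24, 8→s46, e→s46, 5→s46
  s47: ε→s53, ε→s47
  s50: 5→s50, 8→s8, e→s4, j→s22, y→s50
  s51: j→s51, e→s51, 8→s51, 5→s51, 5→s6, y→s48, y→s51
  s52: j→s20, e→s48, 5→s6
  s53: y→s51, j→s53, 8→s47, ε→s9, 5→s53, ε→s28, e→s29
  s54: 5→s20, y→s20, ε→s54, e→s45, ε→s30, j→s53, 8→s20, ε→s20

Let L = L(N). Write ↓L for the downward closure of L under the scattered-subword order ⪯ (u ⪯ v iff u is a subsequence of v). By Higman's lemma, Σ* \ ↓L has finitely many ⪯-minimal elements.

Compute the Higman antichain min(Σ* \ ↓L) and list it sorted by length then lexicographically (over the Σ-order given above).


|Q|=56, |F|=30, |δ|=205 (28 ε).
min D↑ (27 st, q0=0, F={7}): 0:5→0,y→0,e→1,j→2,8→3 1:5→1,y→1,e→4,j→5,8→6 2:5→2,y→7,e→5,j→2,8→2 3:5→3,y→8,e→6,j→2,8→3 4:5→9,y→4,e→4,j→10,8→11 5:5→5,y→7,e→10,j→5,8→5 6:5→6,y→12,e→11,j→5,8→6 7:5→7,y→7,e→7,j→7,8→7 8:5→8,y→8,e→13,j→14,8→8 9:5→9,y→9,e→9,j→15,8→16 10:5→17,y→7,e→10,j→10,8→10 11:5→9,y→18,e→11,j→10,8→11 12:5→12,y→12,e→19,j→20,8→12 13:5→13,y→13,e→19,j→21,8→13 14:5→14,y→7,e→22,j→14,8→14 15:5→15,y→7,e→7,j→15,8→15 16:5→16,y→16,e→17,j→15,8→16 17:5→17,y→7,e→17,j→15,8→17 18:5→9,y→18,e→19,j→23,8→18 19:5→9,y→19,e→19,j→24,8→19 20:5→20,y→7,e→25,j→20,8→20 21:5→21,y→7,e→24,j→21,8→15 22:5→22,y→7,e→25,j→21,8→22 23:5→17,y→7,e→25,j→23,8→23 24:5→26,y→7,e→24,j→24,8→15 25:5→17,y→7,e→25,j→24,8→25 26:5→26,y→7,e→26,j→15,8→15 [Hopcroft].
'jy': run [45, 26, 4] end={s43,s48,s51,s6} ∉↓L; 2/2 del acc.
'ee5je': run [45, 39, 23, 9, 4, 3] end={s48,s51,s6} — reject; 5/5 del acc.
'ee58ey': N↓-sim [45, 39, 23, 9, 6, 5, 3] end={s48,s51,s6} ∉↓L; 6/6 single-dels accept.
'8yej8e': N↓-sim [45, 40, 31, 19, 11, 5, 3] end={s48,s51,s6} — reject; 6/6 single-dels accept.
4 obstructions.

A = [jy, ee5je, ee58ey, 8yej8e].


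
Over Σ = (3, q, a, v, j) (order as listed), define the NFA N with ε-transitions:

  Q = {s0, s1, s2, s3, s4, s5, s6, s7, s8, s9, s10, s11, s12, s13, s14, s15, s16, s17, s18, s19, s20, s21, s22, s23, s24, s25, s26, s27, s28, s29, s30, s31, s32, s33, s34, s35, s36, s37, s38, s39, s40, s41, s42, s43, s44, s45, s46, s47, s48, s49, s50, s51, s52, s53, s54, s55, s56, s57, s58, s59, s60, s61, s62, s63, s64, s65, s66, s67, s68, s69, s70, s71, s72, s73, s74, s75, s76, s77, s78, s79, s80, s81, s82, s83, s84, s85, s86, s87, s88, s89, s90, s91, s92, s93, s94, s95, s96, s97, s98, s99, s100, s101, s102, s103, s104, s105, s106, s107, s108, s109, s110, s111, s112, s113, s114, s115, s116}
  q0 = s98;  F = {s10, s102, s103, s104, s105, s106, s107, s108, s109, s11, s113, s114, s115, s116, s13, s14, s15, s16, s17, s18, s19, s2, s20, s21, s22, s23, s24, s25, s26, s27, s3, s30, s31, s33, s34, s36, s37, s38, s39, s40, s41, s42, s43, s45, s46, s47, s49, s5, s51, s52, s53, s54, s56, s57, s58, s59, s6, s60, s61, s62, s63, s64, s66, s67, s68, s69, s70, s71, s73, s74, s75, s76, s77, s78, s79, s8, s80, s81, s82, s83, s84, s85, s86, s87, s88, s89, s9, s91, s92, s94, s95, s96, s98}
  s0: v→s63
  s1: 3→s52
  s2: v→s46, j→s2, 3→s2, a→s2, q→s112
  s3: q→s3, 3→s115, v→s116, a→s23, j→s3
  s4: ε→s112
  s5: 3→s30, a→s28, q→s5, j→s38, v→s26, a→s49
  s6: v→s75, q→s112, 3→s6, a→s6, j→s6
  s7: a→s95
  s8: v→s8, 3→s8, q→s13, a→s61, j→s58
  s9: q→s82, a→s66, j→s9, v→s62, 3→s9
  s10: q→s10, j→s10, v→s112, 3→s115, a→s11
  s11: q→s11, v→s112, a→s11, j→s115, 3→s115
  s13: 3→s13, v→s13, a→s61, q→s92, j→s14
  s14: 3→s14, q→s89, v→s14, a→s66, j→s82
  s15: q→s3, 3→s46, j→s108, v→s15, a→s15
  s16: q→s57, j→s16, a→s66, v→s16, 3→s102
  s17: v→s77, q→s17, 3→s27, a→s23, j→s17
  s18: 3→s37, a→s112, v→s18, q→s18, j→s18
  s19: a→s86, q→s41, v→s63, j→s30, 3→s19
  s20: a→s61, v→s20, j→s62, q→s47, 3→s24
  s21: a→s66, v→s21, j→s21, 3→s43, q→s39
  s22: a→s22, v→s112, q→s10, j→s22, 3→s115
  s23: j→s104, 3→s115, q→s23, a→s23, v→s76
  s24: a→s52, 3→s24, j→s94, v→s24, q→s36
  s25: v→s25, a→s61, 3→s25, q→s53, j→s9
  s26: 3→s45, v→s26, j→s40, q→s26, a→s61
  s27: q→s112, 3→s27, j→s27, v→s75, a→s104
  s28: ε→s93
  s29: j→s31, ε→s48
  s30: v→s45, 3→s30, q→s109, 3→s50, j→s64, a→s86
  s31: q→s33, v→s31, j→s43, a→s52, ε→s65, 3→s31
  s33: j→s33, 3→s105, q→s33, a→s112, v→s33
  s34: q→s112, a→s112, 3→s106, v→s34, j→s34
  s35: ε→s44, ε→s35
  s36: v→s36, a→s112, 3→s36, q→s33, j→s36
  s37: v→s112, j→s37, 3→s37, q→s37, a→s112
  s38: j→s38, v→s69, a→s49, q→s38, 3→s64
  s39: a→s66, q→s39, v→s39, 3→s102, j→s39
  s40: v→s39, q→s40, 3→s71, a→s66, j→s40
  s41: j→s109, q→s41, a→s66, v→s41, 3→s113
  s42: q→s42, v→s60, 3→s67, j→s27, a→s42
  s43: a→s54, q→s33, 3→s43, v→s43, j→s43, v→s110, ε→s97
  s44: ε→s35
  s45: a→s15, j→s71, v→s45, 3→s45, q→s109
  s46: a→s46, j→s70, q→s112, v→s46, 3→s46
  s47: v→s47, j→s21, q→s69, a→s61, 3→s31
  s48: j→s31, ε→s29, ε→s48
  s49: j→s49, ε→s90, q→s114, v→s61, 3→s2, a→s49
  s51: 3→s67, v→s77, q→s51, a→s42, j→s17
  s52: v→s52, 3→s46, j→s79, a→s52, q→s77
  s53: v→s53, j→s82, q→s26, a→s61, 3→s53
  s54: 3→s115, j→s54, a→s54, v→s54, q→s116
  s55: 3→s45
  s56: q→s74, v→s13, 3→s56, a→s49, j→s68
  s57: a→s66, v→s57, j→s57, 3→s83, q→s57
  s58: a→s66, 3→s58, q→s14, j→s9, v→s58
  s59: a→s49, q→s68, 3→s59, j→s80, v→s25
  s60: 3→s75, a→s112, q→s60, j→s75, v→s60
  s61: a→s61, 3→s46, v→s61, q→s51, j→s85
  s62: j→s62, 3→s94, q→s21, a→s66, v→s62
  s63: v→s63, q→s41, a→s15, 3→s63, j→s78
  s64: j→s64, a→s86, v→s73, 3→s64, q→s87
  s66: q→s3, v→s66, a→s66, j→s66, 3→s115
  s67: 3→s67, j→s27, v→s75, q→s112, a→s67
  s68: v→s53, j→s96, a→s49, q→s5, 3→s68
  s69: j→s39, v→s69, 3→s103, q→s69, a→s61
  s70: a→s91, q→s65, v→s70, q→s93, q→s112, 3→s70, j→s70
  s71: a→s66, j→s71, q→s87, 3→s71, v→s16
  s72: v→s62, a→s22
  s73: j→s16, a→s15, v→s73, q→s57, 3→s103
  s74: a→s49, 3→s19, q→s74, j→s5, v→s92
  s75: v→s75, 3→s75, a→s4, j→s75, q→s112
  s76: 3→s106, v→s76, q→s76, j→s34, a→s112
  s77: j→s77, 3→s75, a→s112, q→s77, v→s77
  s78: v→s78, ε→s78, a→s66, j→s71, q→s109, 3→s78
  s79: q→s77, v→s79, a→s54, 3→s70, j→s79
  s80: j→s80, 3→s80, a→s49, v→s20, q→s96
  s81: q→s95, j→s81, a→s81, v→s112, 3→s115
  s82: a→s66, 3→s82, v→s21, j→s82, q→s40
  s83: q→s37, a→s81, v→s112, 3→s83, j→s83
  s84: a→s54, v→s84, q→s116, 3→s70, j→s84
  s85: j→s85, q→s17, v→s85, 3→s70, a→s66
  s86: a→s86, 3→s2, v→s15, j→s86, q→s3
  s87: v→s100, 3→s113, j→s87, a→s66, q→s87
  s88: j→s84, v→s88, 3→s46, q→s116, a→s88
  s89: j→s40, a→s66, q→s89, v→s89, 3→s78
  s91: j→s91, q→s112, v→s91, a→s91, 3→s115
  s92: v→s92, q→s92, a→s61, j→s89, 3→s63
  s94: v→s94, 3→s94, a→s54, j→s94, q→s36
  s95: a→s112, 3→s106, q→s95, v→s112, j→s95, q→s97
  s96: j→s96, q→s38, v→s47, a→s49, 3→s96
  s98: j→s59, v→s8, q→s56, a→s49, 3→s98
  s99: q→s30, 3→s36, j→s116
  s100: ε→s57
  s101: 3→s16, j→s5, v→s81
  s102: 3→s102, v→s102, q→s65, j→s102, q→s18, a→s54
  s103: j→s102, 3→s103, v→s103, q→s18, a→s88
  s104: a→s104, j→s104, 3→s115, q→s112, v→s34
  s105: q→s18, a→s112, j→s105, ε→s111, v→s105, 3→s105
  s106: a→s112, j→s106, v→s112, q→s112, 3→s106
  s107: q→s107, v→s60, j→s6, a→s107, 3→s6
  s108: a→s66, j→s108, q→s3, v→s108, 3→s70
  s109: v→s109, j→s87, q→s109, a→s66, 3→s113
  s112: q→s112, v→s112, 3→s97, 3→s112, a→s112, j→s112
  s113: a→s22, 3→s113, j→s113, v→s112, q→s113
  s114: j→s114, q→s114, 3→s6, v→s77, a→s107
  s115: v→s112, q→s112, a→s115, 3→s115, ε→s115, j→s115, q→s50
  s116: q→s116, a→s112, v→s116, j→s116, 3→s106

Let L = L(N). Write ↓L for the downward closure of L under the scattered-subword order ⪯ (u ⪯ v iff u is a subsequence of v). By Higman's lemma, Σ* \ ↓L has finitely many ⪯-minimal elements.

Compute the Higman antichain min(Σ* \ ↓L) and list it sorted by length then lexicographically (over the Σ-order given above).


|Q|=117, |F|=93, |δ|=508 (15 ε).
min D↑ (94 st, q0=0, F={20}): 0:3→0,q→1,a→2,v→3,j→4 1:3→1,q→5,a→2,v→6,j→7 2:3→8,q→9,a→2,v→10,j→2 3:3→3,q→6,a→10,v→3,j→11 4:3→4,q→7,a→2,v→12,j→13 5:3→14,q→5,a→2,v→15,j→16 6:3→6,q→15,a→10,v→6,j→17 7:3→7,q→16,a→2,v→18,j→19 8:3→8,q→20,a→8,v→21,j→8 9:3→22,q→9,a→23,v→24,j→9 10:3→21,q→25,a→10,v→10,j→26 11:3→11,q→17,a→27,v→11,j→28 12:3→12,q→18,a→10,v→12,j→28 13:3→13,q→19,a→2,v→29,j→13 14:3→14,q→30,a→31,v→32,j→33 15:3→32,q→15,a→10,v→15,j→34 16:3→33,q→16,a→2,v→35,j→36 17:3→17,q→34,a→27,v→17,j→37 18:3→18,q→35,a→10,v→18,j→37 19:3→19,q→36,a→2,v→38,j→19 20:3→20,q→20,a→20,v→20,j→20 21:3→21,q→20,a→21,v→21,j→39 22:3→22,q→20,a→22,v→40,j→22 23:3→22,q→23,a→23,v→41,j→22 24:3→40,q→24,a→20,v→24,j→24 25:3→42,q→25,a→43,v→24,j→44 26:3→39,q→44,a→27,v→26,j→26 27:3→45,q→46,a→27,v→27,j→27 28:3→28,q→37,a→27,v→47,j→28 29:3→48,q→38,a→10,v→29,j→47 30:3→49,q→30,a→27,v→30,j→50 31:3→8,q→46,a→31,v→51,j→31 32:3→32,q→30,a→51,v→32,j→52 33:3→33,q→50,a→31,v→53,j→54 34:3→52,q→34,a→27,v→34,j→55 35:3→53,q→35,a→10,v→35,j→55 36:3→54,q→36,a→2,v→56,j→36 37:3→37,q→55,a→27,v→57,j→37 38:3→58,q→56,a→10,v→38,j→57 39:3→39,q→20,a→59,v→39,j→39 40:3→40,q→20,a→20,v→40,j→40 41:3→40,q→41,a→20,v→41,j→40 42:3→42,q→20,a→42,v→40,j→60 43:3→42,q→43,a→43,v→41,j→60 44:3→60,q→44,a→61,v→24,j→44 45:3→45,q→20,a→45,v→20,j→45 46:3→45,q→46,a→61,v→62,j→46 47:3→63,q→57,a→27,v→47,j→47 48:3→48,q→64,a→65,v→48,j→63 49:3→49,q→49,a→66,v→20,j→49 50:3→49,q→50,a→27,v→50,j→67 51:3→21,q→46,a→51,v→51,j→68 52:3→52,q→50,a→27,v→52,j→69 53:3→53,q→50,a→51,v→53,j→69 54:3→54,q→67,a→31,v→70,j→54 55:3→69,q→55,a→27,v→71,j→55 56:3→72,q→56,a→10,v→56,j→71 57:3→73,q→71,a→27,v→57,j→57 58:3→58,q→74,a→65,v→58,j→73 59:3→45,q→20,a→59,v→59,j→59 60:3→60,q→20,a→75,v→40,j→60 61:3→45,q→61,a→61,v→76,j→75 62:3→77,q→62,a→20,v→62,j→62 63:3→63,q→64,a→78,v→63,j→63 64:3→64,q→74,a→20,v→64,j→64 65:3→21,q→24,a→65,v→65,j→79 66:3→45,q→80,a→66,v→20,j→66 67:3→49,q→67,a→27,v→81,j→67 68:3→39,q→46,a→27,v→68,j→68 69:3→69,q→67,a→27,v→82,j→69 70:3→72,q→81,a→51,v→70,j→82 71:3→83,q→71,a→27,v→71,j→71 72:3→72,q→84,a→85,v→72,j→83 73:3→73,q→74,a→78,v→73,j→73 74:3→86,q→74,a→20,v→74,j→74 75:3→45,q→20,a→75,v→87,j→75 76:3→77,q→76,a→20,v→76,j→87 77:3→77,q→20,a→20,v→20,j→77 78:3→45,q→62,a→78,v→78,j→78 79:3→39,q→24,a→78,v→79,j→79 80:3→45,q→80,a→88,v→20,j→80 81:3→89,q→81,a→27,v→81,j→81 82:3→83,q→81,a→27,v→82,j→82 83:3→83,q→84,a→78,v→83,j→83 84:3→90,q→84,a→20,v→84,j→84 85:3→21,q→62,a→85,v→85,j→91 86:3→86,q→84,a→20,v→86,j→86 87:3→77,q→20,a→20,v→87,j→87 88:3→45,q→88,a→88,v→20,j→45 89:3→89,q→90,a→92,v→20,j→89 90:3→90,q→90,a→20,v→20,j→90 91:3→39,q→62,a→78,v→91,j→91 92:3→45,q→93,a→92,v→20,j→92 93:3→77,q→93,a→20,v→20,j→93 [Hopcroft].
'a3q': N↓-sim [104, 48, 18, 5] end={s112,s50,s65,s93,s97} rej; 3/3 single-dels accept.
'aqva': run [104, 48, 28, 10, 3] end={s112,s4,s97} ∉↓L; 4/4 deletions ∈↓L.
'aqajq': run [104, 48, 28, 18, 11, 3] end={s112,s50,s97} ∉↓L; 5/5 deletions ∈↓L.
'vja3v': |S_i|=[104, 84, 59, 20, 5, 2] end={s112,s97} rej; 5/5 deletions ∈↓L.
'qq3q3v': run [104, 93, 78, 56, 28, 13, 2] end={s112,s97} rej; 6/6 single-dels accept.
'jjv3qa': run [104, 95, 81, 61, 39, 17, 3] end={s112,s4,s97} rej; 6/6 del acc.
6 words, ⪯-incomp.

min(Σ*\↓L) = [a3q, aqva, aqajq, vja3v, qq3q3v, jjv3qa].
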